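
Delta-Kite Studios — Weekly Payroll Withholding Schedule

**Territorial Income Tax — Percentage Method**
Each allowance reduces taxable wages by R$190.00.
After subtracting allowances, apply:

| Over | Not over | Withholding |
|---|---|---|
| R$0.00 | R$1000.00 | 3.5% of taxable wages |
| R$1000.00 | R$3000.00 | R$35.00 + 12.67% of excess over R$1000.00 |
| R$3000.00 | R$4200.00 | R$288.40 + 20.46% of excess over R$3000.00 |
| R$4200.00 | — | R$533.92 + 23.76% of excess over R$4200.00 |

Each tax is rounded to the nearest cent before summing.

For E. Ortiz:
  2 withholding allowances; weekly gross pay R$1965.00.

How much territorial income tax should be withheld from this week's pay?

R$109.12

Territorial Income Tax: taxable = R$1965.00 − 2×R$190.00 = R$1585.00
  R$35.00 + 12.67% × (R$1585.00 − R$1000.00) = R$35.00 + 12.67% × R$585.00 = R$109.12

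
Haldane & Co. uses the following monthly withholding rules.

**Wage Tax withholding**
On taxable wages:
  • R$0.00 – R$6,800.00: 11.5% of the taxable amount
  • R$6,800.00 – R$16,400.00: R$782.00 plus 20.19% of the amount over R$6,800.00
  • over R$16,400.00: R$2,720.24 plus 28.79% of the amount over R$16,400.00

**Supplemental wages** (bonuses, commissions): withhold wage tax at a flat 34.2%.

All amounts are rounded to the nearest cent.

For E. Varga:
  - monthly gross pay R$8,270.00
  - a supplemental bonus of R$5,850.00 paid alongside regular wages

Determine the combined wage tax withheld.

Wage Tax: taxable = R$8,270.00
  R$782.00 + 20.19% × (R$8,270.00 − R$6,800.00) = R$782.00 + 20.19% × R$1,470.00 = R$1,078.79
Supplemental (34.2% flat on bonus): 34.2% × R$5,850.00 = R$2,000.70
Total wage tax: R$1,078.79 + R$2,000.70 = R$3,079.49

R$3,079.49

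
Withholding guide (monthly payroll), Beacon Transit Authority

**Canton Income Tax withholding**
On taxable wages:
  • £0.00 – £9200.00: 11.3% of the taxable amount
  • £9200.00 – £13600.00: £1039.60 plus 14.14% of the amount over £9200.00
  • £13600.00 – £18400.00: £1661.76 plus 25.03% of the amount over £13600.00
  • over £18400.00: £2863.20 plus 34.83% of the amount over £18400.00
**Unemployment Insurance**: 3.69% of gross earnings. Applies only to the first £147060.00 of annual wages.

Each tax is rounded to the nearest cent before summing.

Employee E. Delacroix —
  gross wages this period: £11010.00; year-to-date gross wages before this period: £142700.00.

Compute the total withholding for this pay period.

Canton Income Tax: taxable = £11010.00
  £1039.60 + 14.14% × (£11010.00 − £9200.00) = £1039.60 + 14.14% × £1810.00 = £1295.53
Unemployment Insurance: cap £147060.00 − YTD £142700.00 = £4360.00 subject; 3.69% × £4360.00 = £160.88
Total: £1295.53 + £160.88 = £1456.41

£1456.41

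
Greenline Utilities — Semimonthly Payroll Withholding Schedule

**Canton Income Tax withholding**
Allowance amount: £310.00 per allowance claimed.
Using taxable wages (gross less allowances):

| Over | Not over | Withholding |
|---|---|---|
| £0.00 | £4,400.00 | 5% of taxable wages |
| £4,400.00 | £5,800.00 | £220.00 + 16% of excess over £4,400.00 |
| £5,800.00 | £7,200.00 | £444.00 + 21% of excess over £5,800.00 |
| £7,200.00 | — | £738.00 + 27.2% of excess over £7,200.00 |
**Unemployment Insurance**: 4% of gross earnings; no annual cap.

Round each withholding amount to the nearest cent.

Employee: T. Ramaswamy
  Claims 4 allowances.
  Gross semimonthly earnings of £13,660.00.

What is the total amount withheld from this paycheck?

Canton Income Tax: taxable = £13,660.00 − 4×£310.00 = £12,420.00
  £738.00 + 27.2% × (£12,420.00 − £7,200.00) = £738.00 + 27.2% × £5,220.00 = £2,157.84
Unemployment Insurance: 4% × £13,660.00 = £546.40
Total: £2,157.84 + £546.40 = £2,704.24

£2,704.24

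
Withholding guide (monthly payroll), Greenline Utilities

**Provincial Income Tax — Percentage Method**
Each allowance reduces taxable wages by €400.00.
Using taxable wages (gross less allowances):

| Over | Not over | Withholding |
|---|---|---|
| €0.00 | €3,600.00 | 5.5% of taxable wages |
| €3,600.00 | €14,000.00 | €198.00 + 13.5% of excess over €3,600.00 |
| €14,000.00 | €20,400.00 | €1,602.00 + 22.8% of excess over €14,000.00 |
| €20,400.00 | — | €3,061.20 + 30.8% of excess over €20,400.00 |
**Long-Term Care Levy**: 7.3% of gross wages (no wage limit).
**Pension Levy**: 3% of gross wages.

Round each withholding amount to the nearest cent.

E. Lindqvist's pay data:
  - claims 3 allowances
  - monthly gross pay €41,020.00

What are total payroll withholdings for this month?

Provincial Income Tax: taxable = €41,020.00 − 3×€400.00 = €39,820.00
  €3,061.20 + 30.8% × (€39,820.00 − €20,400.00) = €3,061.20 + 30.8% × €19,420.00 = €9,042.56
Long-Term Care Levy: 7.3% × €41,020.00 = €2,994.46
Pension Levy: 3% × €41,020.00 = €1,230.60
Total: €9,042.56 + €2,994.46 + €1,230.60 = €13,267.62

€13,267.62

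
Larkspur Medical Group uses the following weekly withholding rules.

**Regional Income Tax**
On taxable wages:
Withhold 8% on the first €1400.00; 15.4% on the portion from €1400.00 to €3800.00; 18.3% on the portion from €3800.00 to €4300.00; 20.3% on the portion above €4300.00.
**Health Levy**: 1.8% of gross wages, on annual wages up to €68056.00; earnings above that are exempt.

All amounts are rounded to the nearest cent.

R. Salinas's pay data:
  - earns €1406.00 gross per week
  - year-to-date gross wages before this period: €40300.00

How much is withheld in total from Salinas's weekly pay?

€138.23

Regional Income Tax: taxable = €1406.00
  €112.00 + 15.4% × (€1406.00 − €1400.00) = €112.00 + 15.4% × €6.00 = €112.92
Health Levy: 1.8% × €1406.00 = €25.31
Total: €112.92 + €25.31 = €138.23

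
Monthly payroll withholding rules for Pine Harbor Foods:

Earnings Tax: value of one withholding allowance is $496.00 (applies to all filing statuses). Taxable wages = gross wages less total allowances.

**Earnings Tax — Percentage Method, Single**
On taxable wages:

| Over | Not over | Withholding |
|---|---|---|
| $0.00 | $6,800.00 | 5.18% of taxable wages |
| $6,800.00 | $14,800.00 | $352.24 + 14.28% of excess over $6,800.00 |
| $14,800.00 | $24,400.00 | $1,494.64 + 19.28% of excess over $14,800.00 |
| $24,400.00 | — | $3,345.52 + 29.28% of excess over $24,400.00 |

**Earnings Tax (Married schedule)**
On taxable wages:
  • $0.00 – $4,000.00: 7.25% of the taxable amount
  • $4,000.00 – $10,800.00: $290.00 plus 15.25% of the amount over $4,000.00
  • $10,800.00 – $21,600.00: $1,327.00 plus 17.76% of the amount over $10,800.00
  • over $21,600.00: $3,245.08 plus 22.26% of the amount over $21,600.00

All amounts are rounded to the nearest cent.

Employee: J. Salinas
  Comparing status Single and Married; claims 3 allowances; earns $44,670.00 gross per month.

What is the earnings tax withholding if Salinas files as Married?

Earnings Tax (Married): taxable = $44,670.00 − 3×$496.00 = $43,182.00
  $3,245.08 + 22.26% × ($43,182.00 − $21,600.00) = $3,245.08 + 22.26% × $21,582.00 = $8,049.23

$8,049.23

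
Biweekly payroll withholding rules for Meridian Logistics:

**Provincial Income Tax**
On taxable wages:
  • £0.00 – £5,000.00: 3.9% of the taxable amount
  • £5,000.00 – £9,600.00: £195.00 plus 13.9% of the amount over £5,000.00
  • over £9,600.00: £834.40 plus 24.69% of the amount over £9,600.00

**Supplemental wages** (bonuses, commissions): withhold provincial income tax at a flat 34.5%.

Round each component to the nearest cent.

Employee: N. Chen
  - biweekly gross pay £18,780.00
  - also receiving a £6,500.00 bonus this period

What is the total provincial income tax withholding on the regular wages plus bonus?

£5,343.44

Provincial Income Tax: taxable = £18,780.00
  £834.40 + 24.69% × (£18,780.00 − £9,600.00) = £834.40 + 24.69% × £9,180.00 = £3,100.94
Supplemental (34.5% flat on bonus): 34.5% × £6,500.00 = £2,242.50
Total provincial income tax: £3,100.94 + £2,242.50 = £5,343.44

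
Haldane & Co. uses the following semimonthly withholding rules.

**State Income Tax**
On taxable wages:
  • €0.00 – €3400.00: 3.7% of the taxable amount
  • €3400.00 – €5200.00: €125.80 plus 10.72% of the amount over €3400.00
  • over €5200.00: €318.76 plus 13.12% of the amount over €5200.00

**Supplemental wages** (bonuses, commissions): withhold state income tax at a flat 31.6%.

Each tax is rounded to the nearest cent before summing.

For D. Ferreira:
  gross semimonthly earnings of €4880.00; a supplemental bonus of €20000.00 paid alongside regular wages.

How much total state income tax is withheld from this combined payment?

€6604.46

State Income Tax: taxable = €4880.00
  €125.80 + 10.72% × (€4880.00 − €3400.00) = €125.80 + 10.72% × €1480.00 = €284.46
Supplemental (31.6% flat on bonus): 31.6% × €20000.00 = €6320.00
Total state income tax: €284.46 + €6320.00 = €6604.46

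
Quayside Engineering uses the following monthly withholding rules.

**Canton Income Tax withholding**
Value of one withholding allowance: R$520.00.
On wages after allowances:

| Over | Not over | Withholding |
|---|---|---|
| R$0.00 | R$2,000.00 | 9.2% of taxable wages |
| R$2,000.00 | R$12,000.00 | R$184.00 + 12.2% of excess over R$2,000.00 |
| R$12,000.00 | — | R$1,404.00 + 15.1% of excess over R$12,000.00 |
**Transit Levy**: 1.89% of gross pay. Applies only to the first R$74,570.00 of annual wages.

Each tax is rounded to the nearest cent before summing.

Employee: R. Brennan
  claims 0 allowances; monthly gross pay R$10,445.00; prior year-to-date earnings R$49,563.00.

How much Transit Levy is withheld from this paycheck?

R$197.41

Transit Levy: 1.89% × R$10,445.00 = R$197.41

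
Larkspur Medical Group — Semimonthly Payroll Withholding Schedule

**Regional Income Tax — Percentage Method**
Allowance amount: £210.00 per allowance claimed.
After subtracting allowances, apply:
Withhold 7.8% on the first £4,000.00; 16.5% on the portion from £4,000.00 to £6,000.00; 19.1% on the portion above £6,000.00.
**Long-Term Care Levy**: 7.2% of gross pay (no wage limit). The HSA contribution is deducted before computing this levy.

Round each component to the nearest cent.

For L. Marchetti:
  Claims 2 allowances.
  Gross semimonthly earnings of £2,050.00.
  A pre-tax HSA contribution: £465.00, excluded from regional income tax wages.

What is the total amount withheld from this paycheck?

Regional Income Tax: taxable = £2,050.00 − £465.00 − 2×£210.00 = £1,165.00
  7.8% × £1,165.00 = £90.87
Long-Term Care Levy: 7.2% × £1,585.00 = £114.12
Total: £90.87 + £114.12 = £204.99

£204.99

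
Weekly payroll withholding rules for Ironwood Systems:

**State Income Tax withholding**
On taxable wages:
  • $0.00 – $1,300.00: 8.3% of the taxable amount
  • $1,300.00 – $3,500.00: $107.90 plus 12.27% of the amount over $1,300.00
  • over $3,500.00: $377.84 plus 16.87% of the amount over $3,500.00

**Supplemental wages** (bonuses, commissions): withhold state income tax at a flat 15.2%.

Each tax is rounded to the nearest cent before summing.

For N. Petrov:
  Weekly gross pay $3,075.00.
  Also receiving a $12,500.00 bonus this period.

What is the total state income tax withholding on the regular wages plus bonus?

$2,225.69

State Income Tax: taxable = $3,075.00
  $107.90 + 12.27% × ($3,075.00 − $1,300.00) = $107.90 + 12.27% × $1,775.00 = $325.69
Supplemental (15.2% flat on bonus): 15.2% × $12,500.00 = $1,900.00
Total state income tax: $325.69 + $1,900.00 = $2,225.69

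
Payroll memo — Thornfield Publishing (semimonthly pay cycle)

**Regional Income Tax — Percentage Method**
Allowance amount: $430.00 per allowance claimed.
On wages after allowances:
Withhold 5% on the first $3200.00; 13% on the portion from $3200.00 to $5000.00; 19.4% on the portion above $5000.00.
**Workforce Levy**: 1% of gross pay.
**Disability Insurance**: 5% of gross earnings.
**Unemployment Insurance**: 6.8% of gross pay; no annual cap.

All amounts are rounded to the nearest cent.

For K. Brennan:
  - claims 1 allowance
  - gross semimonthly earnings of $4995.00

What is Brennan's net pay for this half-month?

$4018.19

Regional Income Tax: taxable = $4995.00 − 1×$430.00 = $4565.00
  $160.00 + 13% × ($4565.00 − $3200.00) = $160.00 + 13% × $1365.00 = $337.45
Workforce Levy: 1% × $4995.00 = $49.95
Disability Insurance: 5% × $4995.00 = $249.75
Unemployment Insurance: 6.8% × $4995.00 = $339.66
Total withheld: $337.45 + $49.95 + $249.75 + $339.66 = $976.81
Net pay: $4995.00 − $976.81 = $4018.19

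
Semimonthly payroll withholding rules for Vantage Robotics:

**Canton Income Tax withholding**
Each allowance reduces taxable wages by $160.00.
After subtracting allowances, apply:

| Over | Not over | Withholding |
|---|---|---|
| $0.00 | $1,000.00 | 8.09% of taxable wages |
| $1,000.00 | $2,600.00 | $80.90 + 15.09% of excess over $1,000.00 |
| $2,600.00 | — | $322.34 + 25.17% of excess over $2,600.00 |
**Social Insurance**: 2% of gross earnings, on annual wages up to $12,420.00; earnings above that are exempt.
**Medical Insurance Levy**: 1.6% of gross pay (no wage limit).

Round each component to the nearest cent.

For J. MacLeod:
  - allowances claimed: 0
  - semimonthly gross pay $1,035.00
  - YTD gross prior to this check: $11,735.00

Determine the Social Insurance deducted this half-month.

Social Insurance: cap $12,420.00 − YTD $11,735.00 = $685.00 subject; 2% × $685.00 = $13.70

$13.70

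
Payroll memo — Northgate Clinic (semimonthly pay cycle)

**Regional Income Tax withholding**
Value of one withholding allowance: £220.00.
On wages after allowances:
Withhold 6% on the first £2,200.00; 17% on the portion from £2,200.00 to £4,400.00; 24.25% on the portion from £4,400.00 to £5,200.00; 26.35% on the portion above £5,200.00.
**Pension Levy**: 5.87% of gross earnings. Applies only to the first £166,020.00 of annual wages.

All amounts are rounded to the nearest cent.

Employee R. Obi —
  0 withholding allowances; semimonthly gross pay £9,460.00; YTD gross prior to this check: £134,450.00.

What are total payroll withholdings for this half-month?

Regional Income Tax: taxable = £9,460.00
  £700.00 + 26.35% × (£9,460.00 − £5,200.00) = £700.00 + 26.35% × £4,260.00 = £1,822.51
Pension Levy: 5.87% × £9,460.00 = £555.30
Total: £1,822.51 + £555.30 = £2,377.81

£2,377.81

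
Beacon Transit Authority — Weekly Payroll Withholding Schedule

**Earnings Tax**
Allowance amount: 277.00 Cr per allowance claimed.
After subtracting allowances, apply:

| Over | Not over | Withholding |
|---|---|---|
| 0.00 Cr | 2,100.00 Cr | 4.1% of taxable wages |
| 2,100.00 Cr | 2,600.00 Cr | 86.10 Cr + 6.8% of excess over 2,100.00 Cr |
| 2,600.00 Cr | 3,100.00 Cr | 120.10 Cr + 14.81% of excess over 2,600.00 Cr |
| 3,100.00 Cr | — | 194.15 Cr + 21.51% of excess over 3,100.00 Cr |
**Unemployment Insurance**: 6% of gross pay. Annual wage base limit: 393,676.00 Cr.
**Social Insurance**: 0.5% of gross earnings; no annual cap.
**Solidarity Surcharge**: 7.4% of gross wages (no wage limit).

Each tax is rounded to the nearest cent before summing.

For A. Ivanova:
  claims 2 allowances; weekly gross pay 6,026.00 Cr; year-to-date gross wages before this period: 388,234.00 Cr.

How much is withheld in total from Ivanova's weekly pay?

1,506.94 Cr

Earnings Tax: taxable = 6,026.00 Cr − 2×277.00 Cr = 5,472.00 Cr
  194.15 Cr + 21.51% × (5,472.00 Cr − 3,100.00 Cr) = 194.15 Cr + 21.51% × 2,372.00 Cr = 704.37 Cr
Unemployment Insurance: cap 393,676.00 Cr − YTD 388,234.00 Cr = 5,442.00 Cr subject; 6% × 5,442.00 Cr = 326.52 Cr
Social Insurance: 0.5% × 6,026.00 Cr = 30.13 Cr
Solidarity Surcharge: 7.4% × 6,026.00 Cr = 445.92 Cr
Total: 704.37 Cr + 326.52 Cr + 30.13 Cr + 445.92 Cr = 1,506.94 Cr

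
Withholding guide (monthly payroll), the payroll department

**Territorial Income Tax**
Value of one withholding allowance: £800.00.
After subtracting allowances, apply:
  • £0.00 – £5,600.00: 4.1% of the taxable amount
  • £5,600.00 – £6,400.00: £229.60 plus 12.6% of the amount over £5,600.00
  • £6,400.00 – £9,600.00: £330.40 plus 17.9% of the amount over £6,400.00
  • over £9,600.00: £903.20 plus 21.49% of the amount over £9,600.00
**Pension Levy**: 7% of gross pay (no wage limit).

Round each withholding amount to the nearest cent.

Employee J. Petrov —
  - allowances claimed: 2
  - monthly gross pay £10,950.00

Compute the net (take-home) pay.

Territorial Income Tax: taxable = £10,950.00 − 2×£800.00 = £9,350.00
  £330.40 + 17.9% × (£9,350.00 − £6,400.00) = £330.40 + 17.9% × £2,950.00 = £858.45
Pension Levy: 7% × £10,950.00 = £766.50
Total withheld: £858.45 + £766.50 = £1,624.95
Net pay: £10,950.00 − £1,624.95 = £9,325.05

£9,325.05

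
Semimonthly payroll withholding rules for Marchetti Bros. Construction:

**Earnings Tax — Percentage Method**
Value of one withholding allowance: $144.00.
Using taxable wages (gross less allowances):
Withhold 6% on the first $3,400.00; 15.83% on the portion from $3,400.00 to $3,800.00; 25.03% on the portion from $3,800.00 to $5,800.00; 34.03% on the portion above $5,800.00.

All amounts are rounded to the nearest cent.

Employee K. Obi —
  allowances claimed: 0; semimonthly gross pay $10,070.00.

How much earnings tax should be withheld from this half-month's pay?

Earnings Tax: taxable = $10,070.00
  $767.92 + 34.03% × ($10,070.00 − $5,800.00) = $767.92 + 34.03% × $4,270.00 = $2,221.00

$2,221.00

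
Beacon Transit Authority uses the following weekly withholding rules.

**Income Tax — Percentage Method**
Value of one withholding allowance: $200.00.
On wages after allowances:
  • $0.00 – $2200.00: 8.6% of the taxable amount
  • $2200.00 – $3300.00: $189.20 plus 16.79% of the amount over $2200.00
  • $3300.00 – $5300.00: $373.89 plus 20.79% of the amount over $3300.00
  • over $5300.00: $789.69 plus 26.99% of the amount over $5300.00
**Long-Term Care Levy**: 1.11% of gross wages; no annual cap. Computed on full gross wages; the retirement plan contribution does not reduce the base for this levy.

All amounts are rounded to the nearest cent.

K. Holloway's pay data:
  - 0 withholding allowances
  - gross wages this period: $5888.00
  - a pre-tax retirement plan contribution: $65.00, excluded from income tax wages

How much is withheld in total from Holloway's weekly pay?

$996.21

Income Tax: taxable = $5888.00 − $65.00 = $5823.00
  $789.69 + 26.99% × ($5823.00 − $5300.00) = $789.69 + 26.99% × $523.00 = $930.85
Long-Term Care Levy: 1.11% × $5888.00 = $65.36
Total: $930.85 + $65.36 = $996.21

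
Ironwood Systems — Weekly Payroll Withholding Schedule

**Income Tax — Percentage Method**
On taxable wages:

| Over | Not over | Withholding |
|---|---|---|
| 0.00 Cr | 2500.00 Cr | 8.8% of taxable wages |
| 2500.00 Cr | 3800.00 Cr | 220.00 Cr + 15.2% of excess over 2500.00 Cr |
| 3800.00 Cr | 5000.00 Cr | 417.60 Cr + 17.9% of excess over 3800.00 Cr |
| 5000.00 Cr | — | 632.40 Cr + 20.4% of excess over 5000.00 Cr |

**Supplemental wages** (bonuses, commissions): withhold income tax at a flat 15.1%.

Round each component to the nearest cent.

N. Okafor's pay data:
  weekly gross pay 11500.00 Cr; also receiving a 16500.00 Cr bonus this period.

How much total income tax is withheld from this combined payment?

4449.90 Cr

Income Tax: taxable = 11500.00 Cr
  632.40 Cr + 20.4% × (11500.00 Cr − 5000.00 Cr) = 632.40 Cr + 20.4% × 6500.00 Cr = 1958.40 Cr
Supplemental (15.1% flat on bonus): 15.1% × 16500.00 Cr = 2491.50 Cr
Total income tax: 1958.40 Cr + 2491.50 Cr = 4449.90 Cr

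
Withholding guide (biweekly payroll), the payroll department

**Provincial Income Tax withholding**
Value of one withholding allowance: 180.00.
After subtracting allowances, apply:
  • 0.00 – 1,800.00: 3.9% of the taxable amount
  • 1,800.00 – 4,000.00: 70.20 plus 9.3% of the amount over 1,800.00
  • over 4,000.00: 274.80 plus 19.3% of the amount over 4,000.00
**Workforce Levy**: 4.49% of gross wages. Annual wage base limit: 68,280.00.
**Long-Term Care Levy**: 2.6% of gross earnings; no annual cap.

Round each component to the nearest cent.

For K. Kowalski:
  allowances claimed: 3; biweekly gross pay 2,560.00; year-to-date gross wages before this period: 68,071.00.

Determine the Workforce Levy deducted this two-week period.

Workforce Levy: cap 68,280.00 − YTD 68,071.00 = 209.00 subject; 4.49% × 209.00 = 9.38

9.38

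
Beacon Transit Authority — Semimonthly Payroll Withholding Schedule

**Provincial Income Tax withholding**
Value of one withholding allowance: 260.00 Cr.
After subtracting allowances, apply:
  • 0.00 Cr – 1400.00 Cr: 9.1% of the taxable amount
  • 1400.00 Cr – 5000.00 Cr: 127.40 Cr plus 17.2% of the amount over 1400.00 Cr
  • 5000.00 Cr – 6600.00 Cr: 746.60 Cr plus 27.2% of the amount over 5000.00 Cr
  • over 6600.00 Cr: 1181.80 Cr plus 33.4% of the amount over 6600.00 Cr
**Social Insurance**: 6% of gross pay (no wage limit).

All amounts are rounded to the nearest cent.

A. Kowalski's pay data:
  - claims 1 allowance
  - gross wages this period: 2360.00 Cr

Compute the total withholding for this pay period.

Provincial Income Tax: taxable = 2360.00 Cr − 1×260.00 Cr = 2100.00 Cr
  127.40 Cr + 17.2% × (2100.00 Cr − 1400.00 Cr) = 127.40 Cr + 17.2% × 700.00 Cr = 247.80 Cr
Social Insurance: 6% × 2360.00 Cr = 141.60 Cr
Total: 247.80 Cr + 141.60 Cr = 389.40 Cr

389.40 Cr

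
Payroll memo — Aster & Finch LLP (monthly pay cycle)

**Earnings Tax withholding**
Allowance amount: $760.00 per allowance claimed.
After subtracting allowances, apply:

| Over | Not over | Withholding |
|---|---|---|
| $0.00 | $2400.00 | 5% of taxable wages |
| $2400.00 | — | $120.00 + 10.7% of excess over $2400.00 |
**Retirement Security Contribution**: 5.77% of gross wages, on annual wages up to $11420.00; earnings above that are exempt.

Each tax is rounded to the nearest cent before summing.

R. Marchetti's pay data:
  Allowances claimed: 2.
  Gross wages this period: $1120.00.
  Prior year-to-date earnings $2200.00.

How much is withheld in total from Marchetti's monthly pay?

$64.62

Earnings Tax: taxable = $1120.00 − 2×$760.00 = $-400.00
  Taxable ≤ 0 → $0.00
Retirement Security Contribution: 5.77% × $1120.00 = $64.62
Total: $0.00 + $64.62 = $64.62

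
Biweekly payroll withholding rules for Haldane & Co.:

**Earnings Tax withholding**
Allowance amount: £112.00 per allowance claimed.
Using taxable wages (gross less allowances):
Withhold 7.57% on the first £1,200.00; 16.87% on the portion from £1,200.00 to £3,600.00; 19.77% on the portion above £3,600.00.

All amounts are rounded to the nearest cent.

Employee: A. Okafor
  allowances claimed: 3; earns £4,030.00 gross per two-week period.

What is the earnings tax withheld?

Earnings Tax: taxable = £4,030.00 − 3×£112.00 = £3,694.00
  £495.72 + 19.77% × (£3,694.00 − £3,600.00) = £495.72 + 19.77% × £94.00 = £514.30

£514.30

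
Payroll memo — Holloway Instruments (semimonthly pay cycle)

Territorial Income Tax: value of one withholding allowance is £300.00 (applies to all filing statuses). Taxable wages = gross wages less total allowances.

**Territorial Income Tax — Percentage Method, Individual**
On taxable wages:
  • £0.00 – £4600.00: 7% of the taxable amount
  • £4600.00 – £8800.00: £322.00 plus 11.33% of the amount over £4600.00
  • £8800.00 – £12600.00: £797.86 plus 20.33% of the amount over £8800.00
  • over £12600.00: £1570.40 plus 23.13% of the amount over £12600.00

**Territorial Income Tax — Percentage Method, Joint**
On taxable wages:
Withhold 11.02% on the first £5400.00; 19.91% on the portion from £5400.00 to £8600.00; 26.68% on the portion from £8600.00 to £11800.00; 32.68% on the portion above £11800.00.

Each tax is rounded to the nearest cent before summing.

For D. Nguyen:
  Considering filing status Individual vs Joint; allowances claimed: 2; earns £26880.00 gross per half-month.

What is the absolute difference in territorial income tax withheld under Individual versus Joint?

Territorial Income Tax (Individual): taxable = £26880.00 − 2×£300.00 = £26280.00
  £1570.40 + 23.13% × (£26280.00 − £12600.00) = £1570.40 + 23.13% × £13680.00 = £4734.58
Territorial Income Tax (Joint): taxable = £26880.00 − 2×£300.00 = £26280.00
  £2085.96 + 32.68% × (£26280.00 − £11800.00) = £2085.96 + 32.68% × £14480.00 = £6818.02
Difference: |£4734.58 − £6818.02| = £2083.44 (higher under Joint)

£2083.44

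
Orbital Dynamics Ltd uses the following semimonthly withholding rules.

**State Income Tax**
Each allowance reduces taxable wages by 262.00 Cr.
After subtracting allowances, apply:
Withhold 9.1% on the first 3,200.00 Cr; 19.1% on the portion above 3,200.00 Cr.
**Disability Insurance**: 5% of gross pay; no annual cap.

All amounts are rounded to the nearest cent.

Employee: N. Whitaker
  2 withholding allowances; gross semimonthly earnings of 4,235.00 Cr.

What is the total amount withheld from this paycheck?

State Income Tax: taxable = 4,235.00 Cr − 2×262.00 Cr = 3,711.00 Cr
  291.20 Cr + 19.1% × (3,711.00 Cr − 3,200.00 Cr) = 291.20 Cr + 19.1% × 511.00 Cr = 388.80 Cr
Disability Insurance: 5% × 4,235.00 Cr = 211.75 Cr
Total: 388.80 Cr + 211.75 Cr = 600.55 Cr

600.55 Cr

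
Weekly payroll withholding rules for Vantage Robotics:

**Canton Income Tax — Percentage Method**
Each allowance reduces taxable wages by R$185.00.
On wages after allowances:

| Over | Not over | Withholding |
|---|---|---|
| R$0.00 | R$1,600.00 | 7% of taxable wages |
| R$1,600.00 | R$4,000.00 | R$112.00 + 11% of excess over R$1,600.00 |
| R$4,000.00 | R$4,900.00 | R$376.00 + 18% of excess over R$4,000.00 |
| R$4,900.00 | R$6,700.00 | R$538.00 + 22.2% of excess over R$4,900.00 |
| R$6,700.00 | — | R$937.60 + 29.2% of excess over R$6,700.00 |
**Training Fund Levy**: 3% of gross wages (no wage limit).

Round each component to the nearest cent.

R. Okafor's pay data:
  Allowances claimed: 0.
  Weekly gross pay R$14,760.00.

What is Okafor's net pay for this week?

Canton Income Tax: taxable = R$14,760.00
  R$937.60 + 29.2% × (R$14,760.00 − R$6,700.00) = R$937.60 + 29.2% × R$8,060.00 = R$3,291.12
Training Fund Levy: 3% × R$14,760.00 = R$442.80
Total withheld: R$3,291.12 + R$442.80 = R$3,733.92
Net pay: R$14,760.00 − R$3,733.92 = R$11,026.08

R$11,026.08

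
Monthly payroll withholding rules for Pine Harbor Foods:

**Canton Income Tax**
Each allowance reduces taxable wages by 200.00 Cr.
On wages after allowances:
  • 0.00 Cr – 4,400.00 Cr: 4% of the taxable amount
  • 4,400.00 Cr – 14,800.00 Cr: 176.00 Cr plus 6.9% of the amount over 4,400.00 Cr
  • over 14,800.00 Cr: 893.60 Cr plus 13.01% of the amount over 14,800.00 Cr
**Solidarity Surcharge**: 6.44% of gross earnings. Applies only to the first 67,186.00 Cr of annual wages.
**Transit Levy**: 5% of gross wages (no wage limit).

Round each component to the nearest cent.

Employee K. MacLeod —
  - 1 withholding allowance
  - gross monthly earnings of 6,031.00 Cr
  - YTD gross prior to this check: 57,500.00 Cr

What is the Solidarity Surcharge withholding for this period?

Solidarity Surcharge: 6.44% × 6,031.00 Cr = 388.40 Cr

388.40 Cr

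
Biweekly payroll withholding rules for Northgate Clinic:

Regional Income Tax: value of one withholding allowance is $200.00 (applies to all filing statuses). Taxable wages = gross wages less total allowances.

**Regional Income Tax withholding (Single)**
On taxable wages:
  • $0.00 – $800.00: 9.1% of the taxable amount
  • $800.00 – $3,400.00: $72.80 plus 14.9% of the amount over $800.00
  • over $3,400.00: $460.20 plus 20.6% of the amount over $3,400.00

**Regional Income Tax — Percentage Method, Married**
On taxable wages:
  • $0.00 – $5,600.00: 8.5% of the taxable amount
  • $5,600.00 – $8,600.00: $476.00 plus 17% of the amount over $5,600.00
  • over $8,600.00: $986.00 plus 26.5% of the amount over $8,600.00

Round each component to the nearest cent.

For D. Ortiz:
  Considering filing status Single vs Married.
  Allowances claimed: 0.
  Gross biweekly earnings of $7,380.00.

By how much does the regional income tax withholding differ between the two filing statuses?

Regional Income Tax (Single): taxable = $7,380.00
  $460.20 + 20.6% × ($7,380.00 − $3,400.00) = $460.20 + 20.6% × $3,980.00 = $1,280.08
Regional Income Tax (Married): taxable = $7,380.00
  $476.00 + 17% × ($7,380.00 − $5,600.00) = $476.00 + 17% × $1,780.00 = $778.60
Difference: |$1,280.08 − $778.60| = $501.48 (higher under Single)

$501.48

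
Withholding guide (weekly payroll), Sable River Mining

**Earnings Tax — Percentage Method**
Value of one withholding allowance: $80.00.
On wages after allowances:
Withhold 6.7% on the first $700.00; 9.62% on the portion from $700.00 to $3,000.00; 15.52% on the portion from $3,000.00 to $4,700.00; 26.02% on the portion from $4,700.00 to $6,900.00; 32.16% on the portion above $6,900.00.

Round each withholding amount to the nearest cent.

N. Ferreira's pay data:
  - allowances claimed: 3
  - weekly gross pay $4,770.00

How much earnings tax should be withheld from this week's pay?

Earnings Tax: taxable = $4,770.00 − 3×$80.00 = $4,530.00
  $268.16 + 15.52% × ($4,530.00 − $3,000.00) = $268.16 + 15.52% × $1,530.00 = $505.62

$505.62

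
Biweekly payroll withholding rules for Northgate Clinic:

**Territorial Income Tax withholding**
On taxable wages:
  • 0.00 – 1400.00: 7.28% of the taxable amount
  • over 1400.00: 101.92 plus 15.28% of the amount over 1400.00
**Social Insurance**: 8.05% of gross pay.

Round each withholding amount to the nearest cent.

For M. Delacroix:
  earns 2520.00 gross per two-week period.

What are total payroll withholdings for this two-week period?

Territorial Income Tax: taxable = 2520.00
  101.92 + 15.28% × (2520.00 − 1400.00) = 101.92 + 15.28% × 1120.00 = 273.06
Social Insurance: 8.05% × 2520.00 = 202.86
Total: 273.06 + 202.86 = 475.92

475.92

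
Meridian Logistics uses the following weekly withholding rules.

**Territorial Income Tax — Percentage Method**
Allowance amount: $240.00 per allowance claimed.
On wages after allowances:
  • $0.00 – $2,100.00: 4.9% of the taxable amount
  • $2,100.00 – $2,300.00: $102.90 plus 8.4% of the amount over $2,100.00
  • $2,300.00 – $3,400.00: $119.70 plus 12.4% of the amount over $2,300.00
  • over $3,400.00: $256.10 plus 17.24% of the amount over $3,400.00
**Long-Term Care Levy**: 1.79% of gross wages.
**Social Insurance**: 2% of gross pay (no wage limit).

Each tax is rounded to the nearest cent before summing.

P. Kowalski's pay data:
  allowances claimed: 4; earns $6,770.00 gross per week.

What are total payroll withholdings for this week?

Territorial Income Tax: taxable = $6,770.00 − 4×$240.00 = $5,810.00
  $256.10 + 17.24% × ($5,810.00 − $3,400.00) = $256.10 + 17.24% × $2,410.00 = $671.58
Long-Term Care Levy: 1.79% × $6,770.00 = $121.18
Social Insurance: 2% × $6,770.00 = $135.40
Total: $671.58 + $121.18 + $135.40 = $928.16

$928.16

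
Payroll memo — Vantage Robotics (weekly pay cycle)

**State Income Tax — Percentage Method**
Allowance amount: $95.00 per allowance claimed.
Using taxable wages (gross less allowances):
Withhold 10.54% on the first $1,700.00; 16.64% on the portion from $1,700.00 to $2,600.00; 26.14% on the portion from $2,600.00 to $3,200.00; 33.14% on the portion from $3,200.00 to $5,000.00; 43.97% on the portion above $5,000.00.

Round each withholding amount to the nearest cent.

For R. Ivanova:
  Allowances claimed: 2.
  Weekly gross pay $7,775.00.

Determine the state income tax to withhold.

State Income Tax: taxable = $7,775.00 − 2×$95.00 = $7,585.00
  $1,082.30 + 43.97% × ($7,585.00 − $5,000.00) = $1,082.30 + 43.97% × $2,585.00 = $2,218.92

$2,218.92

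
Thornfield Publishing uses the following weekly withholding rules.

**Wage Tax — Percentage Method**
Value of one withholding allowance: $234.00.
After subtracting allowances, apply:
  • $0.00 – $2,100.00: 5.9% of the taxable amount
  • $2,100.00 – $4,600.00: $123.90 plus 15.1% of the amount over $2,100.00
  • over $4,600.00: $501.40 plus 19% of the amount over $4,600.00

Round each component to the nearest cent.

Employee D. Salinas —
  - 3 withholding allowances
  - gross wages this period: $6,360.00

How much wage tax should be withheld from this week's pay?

Wage Tax: taxable = $6,360.00 − 3×$234.00 = $5,658.00
  $501.40 + 19% × ($5,658.00 − $4,600.00) = $501.40 + 19% × $1,058.00 = $702.42

$702.42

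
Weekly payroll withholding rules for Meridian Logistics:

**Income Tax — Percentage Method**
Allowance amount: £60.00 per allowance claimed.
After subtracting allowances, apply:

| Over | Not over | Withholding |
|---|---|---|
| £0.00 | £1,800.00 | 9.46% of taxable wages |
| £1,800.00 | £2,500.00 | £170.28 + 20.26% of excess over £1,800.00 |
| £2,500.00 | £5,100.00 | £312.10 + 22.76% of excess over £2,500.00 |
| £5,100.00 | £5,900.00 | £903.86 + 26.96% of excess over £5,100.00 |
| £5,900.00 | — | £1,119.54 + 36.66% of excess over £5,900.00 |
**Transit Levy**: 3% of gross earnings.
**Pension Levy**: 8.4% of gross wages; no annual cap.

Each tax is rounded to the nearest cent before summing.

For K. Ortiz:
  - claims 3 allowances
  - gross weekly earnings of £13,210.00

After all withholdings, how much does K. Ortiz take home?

£7,970.66

Income Tax: taxable = £13,210.00 − 3×£60.00 = £13,030.00
  £1,119.54 + 36.66% × (£13,030.00 − £5,900.00) = £1,119.54 + 36.66% × £7,130.00 = £3,733.40
Transit Levy: 3% × £13,210.00 = £396.30
Pension Levy: 8.4% × £13,210.00 = £1,109.64
Total withheld: £3,733.40 + £396.30 + £1,109.64 = £5,239.34
Net pay: £13,210.00 − £5,239.34 = £7,970.66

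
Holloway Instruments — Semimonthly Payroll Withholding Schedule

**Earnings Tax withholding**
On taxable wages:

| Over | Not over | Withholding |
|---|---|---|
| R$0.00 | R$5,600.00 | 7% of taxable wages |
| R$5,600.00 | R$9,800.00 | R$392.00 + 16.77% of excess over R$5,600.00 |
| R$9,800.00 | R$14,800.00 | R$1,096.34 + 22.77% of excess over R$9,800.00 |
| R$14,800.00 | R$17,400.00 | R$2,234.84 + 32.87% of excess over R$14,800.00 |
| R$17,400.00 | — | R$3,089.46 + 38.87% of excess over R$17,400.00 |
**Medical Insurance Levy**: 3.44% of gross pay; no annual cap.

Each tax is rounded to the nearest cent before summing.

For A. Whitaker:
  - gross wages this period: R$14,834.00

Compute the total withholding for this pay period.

R$2,756.31

Earnings Tax: taxable = R$14,834.00
  R$2,234.84 + 32.87% × (R$14,834.00 − R$14,800.00) = R$2,234.84 + 32.87% × R$34.00 = R$2,246.02
Medical Insurance Levy: 3.44% × R$14,834.00 = R$510.29
Total: R$2,246.02 + R$510.29 = R$2,756.31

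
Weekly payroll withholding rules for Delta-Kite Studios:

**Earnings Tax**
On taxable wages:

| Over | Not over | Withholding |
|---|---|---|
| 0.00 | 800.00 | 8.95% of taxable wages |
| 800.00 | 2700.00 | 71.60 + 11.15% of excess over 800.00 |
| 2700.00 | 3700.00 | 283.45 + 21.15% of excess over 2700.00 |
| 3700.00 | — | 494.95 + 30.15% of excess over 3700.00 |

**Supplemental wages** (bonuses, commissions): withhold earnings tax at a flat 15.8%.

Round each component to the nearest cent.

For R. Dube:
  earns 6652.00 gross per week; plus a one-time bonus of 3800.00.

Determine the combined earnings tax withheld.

1985.38

Earnings Tax: taxable = 6652.00
  494.95 + 30.15% × (6652.00 − 3700.00) = 494.95 + 30.15% × 2952.00 = 1384.98
Supplemental (15.8% flat on bonus): 15.8% × 3800.00 = 600.40
Total earnings tax: 1384.98 + 600.40 = 1985.38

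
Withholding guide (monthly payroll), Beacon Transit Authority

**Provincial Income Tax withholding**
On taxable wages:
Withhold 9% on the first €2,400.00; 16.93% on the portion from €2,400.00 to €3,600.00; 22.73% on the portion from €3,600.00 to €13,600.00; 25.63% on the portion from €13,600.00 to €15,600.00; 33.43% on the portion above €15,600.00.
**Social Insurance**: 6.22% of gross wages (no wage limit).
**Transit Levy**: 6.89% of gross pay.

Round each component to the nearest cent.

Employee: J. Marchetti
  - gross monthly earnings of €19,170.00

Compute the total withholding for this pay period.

€6,911.39

Provincial Income Tax: taxable = €19,170.00
  €3,204.76 + 33.43% × (€19,170.00 − €15,600.00) = €3,204.76 + 33.43% × €3,570.00 = €4,398.21
Social Insurance: 6.22% × €19,170.00 = €1,192.37
Transit Levy: 6.89% × €19,170.00 = €1,320.81
Total: €4,398.21 + €1,192.37 + €1,320.81 = €6,911.39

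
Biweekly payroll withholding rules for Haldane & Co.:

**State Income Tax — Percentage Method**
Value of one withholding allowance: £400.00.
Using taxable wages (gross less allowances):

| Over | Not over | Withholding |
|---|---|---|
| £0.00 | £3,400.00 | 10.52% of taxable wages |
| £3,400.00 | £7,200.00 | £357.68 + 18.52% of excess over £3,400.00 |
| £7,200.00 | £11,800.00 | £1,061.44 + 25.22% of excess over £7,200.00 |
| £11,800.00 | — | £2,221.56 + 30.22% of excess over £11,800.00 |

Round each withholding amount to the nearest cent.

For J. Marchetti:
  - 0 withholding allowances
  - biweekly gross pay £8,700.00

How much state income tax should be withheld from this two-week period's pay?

State Income Tax: taxable = £8,700.00
  £1,061.44 + 25.22% × (£8,700.00 − £7,200.00) = £1,061.44 + 25.22% × £1,500.00 = £1,439.74

£1,439.74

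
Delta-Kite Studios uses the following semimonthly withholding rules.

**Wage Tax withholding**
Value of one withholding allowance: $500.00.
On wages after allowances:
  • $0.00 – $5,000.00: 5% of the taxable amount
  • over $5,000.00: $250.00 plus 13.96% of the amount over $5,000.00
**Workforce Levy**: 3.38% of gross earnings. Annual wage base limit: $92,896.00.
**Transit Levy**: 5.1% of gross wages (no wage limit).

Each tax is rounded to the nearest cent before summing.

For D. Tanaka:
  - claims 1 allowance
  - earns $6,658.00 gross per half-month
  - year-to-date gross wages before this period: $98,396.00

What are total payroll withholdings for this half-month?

Wage Tax: taxable = $6,658.00 − 1×$500.00 = $6,158.00
  $250.00 + 13.96% × ($6,158.00 − $5,000.00) = $250.00 + 13.96% × $1,158.00 = $411.66
Workforce Levy: YTD $98,396.00 ≥ cap $92,896.00 → $0.00
Transit Levy: 5.1% × $6,658.00 = $339.56
Total: $411.66 + $0.00 + $339.56 = $751.22

$751.22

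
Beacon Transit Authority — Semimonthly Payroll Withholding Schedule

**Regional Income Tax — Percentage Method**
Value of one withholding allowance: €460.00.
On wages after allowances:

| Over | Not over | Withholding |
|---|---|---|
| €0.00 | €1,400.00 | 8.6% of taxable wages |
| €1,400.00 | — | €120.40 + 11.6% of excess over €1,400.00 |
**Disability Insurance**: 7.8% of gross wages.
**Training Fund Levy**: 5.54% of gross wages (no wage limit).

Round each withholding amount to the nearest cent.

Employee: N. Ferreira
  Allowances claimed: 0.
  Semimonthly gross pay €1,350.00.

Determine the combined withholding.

Regional Income Tax: taxable = €1,350.00
  8.6% × €1,350.00 = €116.10
Disability Insurance: 7.8% × €1,350.00 = €105.30
Training Fund Levy: 5.54% × €1,350.00 = €74.79
Total: €116.10 + €105.30 + €74.79 = €296.19

€296.19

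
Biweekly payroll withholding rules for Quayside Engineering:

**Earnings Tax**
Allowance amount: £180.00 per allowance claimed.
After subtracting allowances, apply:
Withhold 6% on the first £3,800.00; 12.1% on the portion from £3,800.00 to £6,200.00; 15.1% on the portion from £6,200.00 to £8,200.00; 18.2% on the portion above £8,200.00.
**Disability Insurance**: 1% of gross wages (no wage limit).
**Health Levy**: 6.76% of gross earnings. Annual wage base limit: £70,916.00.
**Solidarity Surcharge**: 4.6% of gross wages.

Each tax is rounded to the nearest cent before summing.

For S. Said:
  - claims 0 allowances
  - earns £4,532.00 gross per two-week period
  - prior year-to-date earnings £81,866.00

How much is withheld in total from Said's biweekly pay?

Earnings Tax: taxable = £4,532.00
  £228.00 + 12.1% × (£4,532.00 − £3,800.00) = £228.00 + 12.1% × £732.00 = £316.57
Disability Insurance: 1% × £4,532.00 = £45.32
Health Levy: YTD £81,866.00 ≥ cap £70,916.00 → £0.00
Solidarity Surcharge: 4.6% × £4,532.00 = £208.47
Total: £316.57 + £45.32 + £0.00 + £208.47 = £570.36

£570.36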